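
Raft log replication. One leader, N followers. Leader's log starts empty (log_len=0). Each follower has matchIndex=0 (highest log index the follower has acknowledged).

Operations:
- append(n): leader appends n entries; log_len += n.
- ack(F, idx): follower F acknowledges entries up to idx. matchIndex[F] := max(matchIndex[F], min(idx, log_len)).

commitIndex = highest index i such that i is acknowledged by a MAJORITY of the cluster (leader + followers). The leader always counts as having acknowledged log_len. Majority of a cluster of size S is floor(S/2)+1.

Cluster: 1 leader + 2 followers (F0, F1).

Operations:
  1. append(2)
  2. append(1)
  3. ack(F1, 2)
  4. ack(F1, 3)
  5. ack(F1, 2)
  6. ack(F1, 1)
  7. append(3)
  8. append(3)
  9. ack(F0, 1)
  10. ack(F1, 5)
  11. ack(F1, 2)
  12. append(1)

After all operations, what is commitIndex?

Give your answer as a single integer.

Answer: 5

Derivation:
Op 1: append 2 -> log_len=2
Op 2: append 1 -> log_len=3
Op 3: F1 acks idx 2 -> match: F0=0 F1=2; commitIndex=2
Op 4: F1 acks idx 3 -> match: F0=0 F1=3; commitIndex=3
Op 5: F1 acks idx 2 -> match: F0=0 F1=3; commitIndex=3
Op 6: F1 acks idx 1 -> match: F0=0 F1=3; commitIndex=3
Op 7: append 3 -> log_len=6
Op 8: append 3 -> log_len=9
Op 9: F0 acks idx 1 -> match: F0=1 F1=3; commitIndex=3
Op 10: F1 acks idx 5 -> match: F0=1 F1=5; commitIndex=5
Op 11: F1 acks idx 2 -> match: F0=1 F1=5; commitIndex=5
Op 12: append 1 -> log_len=10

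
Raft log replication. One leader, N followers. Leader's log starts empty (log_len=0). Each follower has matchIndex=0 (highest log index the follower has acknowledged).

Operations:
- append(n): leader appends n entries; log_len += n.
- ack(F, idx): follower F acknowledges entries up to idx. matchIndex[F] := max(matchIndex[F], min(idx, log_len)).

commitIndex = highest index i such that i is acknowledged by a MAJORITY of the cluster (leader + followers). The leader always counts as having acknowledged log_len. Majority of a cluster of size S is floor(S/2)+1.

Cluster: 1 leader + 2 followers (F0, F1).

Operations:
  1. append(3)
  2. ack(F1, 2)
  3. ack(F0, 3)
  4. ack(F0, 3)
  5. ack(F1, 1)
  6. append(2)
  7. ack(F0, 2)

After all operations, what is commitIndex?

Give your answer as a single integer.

Op 1: append 3 -> log_len=3
Op 2: F1 acks idx 2 -> match: F0=0 F1=2; commitIndex=2
Op 3: F0 acks idx 3 -> match: F0=3 F1=2; commitIndex=3
Op 4: F0 acks idx 3 -> match: F0=3 F1=2; commitIndex=3
Op 5: F1 acks idx 1 -> match: F0=3 F1=2; commitIndex=3
Op 6: append 2 -> log_len=5
Op 7: F0 acks idx 2 -> match: F0=3 F1=2; commitIndex=3

Answer: 3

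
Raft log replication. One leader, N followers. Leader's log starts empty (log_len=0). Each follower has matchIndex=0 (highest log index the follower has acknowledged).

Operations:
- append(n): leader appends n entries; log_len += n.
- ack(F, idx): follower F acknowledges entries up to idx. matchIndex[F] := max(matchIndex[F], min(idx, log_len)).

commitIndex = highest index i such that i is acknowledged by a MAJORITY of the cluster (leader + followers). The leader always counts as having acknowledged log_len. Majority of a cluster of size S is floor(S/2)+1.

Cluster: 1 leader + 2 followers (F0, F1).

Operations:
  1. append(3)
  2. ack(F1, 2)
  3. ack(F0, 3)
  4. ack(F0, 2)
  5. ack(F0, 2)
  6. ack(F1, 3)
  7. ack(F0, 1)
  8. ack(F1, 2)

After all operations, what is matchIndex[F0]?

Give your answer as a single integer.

Answer: 3

Derivation:
Op 1: append 3 -> log_len=3
Op 2: F1 acks idx 2 -> match: F0=0 F1=2; commitIndex=2
Op 3: F0 acks idx 3 -> match: F0=3 F1=2; commitIndex=3
Op 4: F0 acks idx 2 -> match: F0=3 F1=2; commitIndex=3
Op 5: F0 acks idx 2 -> match: F0=3 F1=2; commitIndex=3
Op 6: F1 acks idx 3 -> match: F0=3 F1=3; commitIndex=3
Op 7: F0 acks idx 1 -> match: F0=3 F1=3; commitIndex=3
Op 8: F1 acks idx 2 -> match: F0=3 F1=3; commitIndex=3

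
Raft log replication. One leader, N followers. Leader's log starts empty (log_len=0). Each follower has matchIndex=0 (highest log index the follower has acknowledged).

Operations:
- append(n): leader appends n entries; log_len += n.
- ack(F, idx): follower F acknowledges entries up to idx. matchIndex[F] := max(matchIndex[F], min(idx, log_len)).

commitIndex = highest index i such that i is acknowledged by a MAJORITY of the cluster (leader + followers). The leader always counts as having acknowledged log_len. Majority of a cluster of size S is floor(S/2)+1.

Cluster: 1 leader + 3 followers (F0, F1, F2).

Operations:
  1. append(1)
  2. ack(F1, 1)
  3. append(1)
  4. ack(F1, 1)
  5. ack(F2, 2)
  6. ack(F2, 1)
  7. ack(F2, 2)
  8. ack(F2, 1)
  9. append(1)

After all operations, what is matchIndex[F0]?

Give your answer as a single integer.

Op 1: append 1 -> log_len=1
Op 2: F1 acks idx 1 -> match: F0=0 F1=1 F2=0; commitIndex=0
Op 3: append 1 -> log_len=2
Op 4: F1 acks idx 1 -> match: F0=0 F1=1 F2=0; commitIndex=0
Op 5: F2 acks idx 2 -> match: F0=0 F1=1 F2=2; commitIndex=1
Op 6: F2 acks idx 1 -> match: F0=0 F1=1 F2=2; commitIndex=1
Op 7: F2 acks idx 2 -> match: F0=0 F1=1 F2=2; commitIndex=1
Op 8: F2 acks idx 1 -> match: F0=0 F1=1 F2=2; commitIndex=1
Op 9: append 1 -> log_len=3

Answer: 0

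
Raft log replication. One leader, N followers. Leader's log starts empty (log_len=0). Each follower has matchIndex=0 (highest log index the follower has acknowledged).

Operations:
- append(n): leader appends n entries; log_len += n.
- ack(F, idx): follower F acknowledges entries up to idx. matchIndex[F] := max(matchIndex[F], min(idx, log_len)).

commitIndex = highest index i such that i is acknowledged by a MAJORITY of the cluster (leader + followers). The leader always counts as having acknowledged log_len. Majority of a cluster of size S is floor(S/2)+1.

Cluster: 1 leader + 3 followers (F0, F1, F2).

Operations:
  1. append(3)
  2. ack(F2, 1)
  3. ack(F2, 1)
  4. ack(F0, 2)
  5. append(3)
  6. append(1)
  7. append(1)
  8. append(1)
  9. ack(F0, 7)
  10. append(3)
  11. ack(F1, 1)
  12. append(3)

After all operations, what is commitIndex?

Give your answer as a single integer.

Answer: 1

Derivation:
Op 1: append 3 -> log_len=3
Op 2: F2 acks idx 1 -> match: F0=0 F1=0 F2=1; commitIndex=0
Op 3: F2 acks idx 1 -> match: F0=0 F1=0 F2=1; commitIndex=0
Op 4: F0 acks idx 2 -> match: F0=2 F1=0 F2=1; commitIndex=1
Op 5: append 3 -> log_len=6
Op 6: append 1 -> log_len=7
Op 7: append 1 -> log_len=8
Op 8: append 1 -> log_len=9
Op 9: F0 acks idx 7 -> match: F0=7 F1=0 F2=1; commitIndex=1
Op 10: append 3 -> log_len=12
Op 11: F1 acks idx 1 -> match: F0=7 F1=1 F2=1; commitIndex=1
Op 12: append 3 -> log_len=15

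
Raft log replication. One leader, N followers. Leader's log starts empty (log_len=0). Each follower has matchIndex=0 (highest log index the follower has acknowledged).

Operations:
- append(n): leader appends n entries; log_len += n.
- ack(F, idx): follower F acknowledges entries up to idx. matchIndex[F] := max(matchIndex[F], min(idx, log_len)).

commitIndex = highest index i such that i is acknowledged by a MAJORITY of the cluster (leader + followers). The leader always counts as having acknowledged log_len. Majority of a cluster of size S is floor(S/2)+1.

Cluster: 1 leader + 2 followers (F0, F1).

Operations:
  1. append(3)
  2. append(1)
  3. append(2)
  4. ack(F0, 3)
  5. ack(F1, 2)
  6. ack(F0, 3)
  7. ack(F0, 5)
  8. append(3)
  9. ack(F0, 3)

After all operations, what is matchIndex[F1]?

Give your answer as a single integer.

Answer: 2

Derivation:
Op 1: append 3 -> log_len=3
Op 2: append 1 -> log_len=4
Op 3: append 2 -> log_len=6
Op 4: F0 acks idx 3 -> match: F0=3 F1=0; commitIndex=3
Op 5: F1 acks idx 2 -> match: F0=3 F1=2; commitIndex=3
Op 6: F0 acks idx 3 -> match: F0=3 F1=2; commitIndex=3
Op 7: F0 acks idx 5 -> match: F0=5 F1=2; commitIndex=5
Op 8: append 3 -> log_len=9
Op 9: F0 acks idx 3 -> match: F0=5 F1=2; commitIndex=5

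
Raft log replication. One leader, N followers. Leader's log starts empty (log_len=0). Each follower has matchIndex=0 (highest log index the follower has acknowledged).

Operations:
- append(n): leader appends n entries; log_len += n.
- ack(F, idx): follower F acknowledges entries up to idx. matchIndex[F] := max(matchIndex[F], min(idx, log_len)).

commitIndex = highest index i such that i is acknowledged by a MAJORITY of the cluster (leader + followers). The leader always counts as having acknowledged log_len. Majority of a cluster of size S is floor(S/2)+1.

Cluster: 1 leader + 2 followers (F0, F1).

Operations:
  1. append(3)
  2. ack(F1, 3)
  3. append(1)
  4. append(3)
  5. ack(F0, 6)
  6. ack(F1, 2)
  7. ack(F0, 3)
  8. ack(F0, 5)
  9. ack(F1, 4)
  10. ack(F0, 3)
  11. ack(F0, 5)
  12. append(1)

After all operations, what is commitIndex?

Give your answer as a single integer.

Op 1: append 3 -> log_len=3
Op 2: F1 acks idx 3 -> match: F0=0 F1=3; commitIndex=3
Op 3: append 1 -> log_len=4
Op 4: append 3 -> log_len=7
Op 5: F0 acks idx 6 -> match: F0=6 F1=3; commitIndex=6
Op 6: F1 acks idx 2 -> match: F0=6 F1=3; commitIndex=6
Op 7: F0 acks idx 3 -> match: F0=6 F1=3; commitIndex=6
Op 8: F0 acks idx 5 -> match: F0=6 F1=3; commitIndex=6
Op 9: F1 acks idx 4 -> match: F0=6 F1=4; commitIndex=6
Op 10: F0 acks idx 3 -> match: F0=6 F1=4; commitIndex=6
Op 11: F0 acks idx 5 -> match: F0=6 F1=4; commitIndex=6
Op 12: append 1 -> log_len=8

Answer: 6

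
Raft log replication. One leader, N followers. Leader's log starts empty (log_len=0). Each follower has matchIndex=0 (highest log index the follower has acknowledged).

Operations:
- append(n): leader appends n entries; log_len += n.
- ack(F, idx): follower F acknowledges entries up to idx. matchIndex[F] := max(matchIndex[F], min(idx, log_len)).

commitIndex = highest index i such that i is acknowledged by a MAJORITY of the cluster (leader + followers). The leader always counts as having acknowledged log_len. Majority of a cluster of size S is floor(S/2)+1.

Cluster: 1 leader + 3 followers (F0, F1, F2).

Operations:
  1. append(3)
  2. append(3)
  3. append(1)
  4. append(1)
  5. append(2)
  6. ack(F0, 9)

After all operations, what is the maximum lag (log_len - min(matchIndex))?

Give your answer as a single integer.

Answer: 10

Derivation:
Op 1: append 3 -> log_len=3
Op 2: append 3 -> log_len=6
Op 3: append 1 -> log_len=7
Op 4: append 1 -> log_len=8
Op 5: append 2 -> log_len=10
Op 6: F0 acks idx 9 -> match: F0=9 F1=0 F2=0; commitIndex=0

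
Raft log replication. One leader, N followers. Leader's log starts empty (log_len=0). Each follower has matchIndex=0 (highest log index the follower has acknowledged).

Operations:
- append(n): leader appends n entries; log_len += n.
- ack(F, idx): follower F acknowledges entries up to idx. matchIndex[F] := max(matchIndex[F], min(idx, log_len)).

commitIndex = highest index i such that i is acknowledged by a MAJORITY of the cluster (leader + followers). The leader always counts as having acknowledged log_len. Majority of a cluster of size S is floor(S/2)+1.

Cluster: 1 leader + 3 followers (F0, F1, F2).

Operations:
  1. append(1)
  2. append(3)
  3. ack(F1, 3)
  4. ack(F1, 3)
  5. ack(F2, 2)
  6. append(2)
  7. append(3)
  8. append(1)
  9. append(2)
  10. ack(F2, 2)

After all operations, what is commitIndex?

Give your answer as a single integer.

Answer: 2

Derivation:
Op 1: append 1 -> log_len=1
Op 2: append 3 -> log_len=4
Op 3: F1 acks idx 3 -> match: F0=0 F1=3 F2=0; commitIndex=0
Op 4: F1 acks idx 3 -> match: F0=0 F1=3 F2=0; commitIndex=0
Op 5: F2 acks idx 2 -> match: F0=0 F1=3 F2=2; commitIndex=2
Op 6: append 2 -> log_len=6
Op 7: append 3 -> log_len=9
Op 8: append 1 -> log_len=10
Op 9: append 2 -> log_len=12
Op 10: F2 acks idx 2 -> match: F0=0 F1=3 F2=2; commitIndex=2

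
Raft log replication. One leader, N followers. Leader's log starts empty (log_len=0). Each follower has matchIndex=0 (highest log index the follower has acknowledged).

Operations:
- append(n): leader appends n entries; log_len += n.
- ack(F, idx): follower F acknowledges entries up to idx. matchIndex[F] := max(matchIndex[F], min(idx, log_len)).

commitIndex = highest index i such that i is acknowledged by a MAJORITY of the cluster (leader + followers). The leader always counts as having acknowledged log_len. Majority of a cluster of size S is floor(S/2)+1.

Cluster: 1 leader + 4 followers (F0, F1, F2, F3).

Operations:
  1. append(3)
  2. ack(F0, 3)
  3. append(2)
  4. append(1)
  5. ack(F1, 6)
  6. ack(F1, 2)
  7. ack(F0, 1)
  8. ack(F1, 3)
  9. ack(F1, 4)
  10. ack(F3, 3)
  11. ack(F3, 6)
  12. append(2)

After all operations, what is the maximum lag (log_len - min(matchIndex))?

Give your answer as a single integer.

Answer: 8

Derivation:
Op 1: append 3 -> log_len=3
Op 2: F0 acks idx 3 -> match: F0=3 F1=0 F2=0 F3=0; commitIndex=0
Op 3: append 2 -> log_len=5
Op 4: append 1 -> log_len=6
Op 5: F1 acks idx 6 -> match: F0=3 F1=6 F2=0 F3=0; commitIndex=3
Op 6: F1 acks idx 2 -> match: F0=3 F1=6 F2=0 F3=0; commitIndex=3
Op 7: F0 acks idx 1 -> match: F0=3 F1=6 F2=0 F3=0; commitIndex=3
Op 8: F1 acks idx 3 -> match: F0=3 F1=6 F2=0 F3=0; commitIndex=3
Op 9: F1 acks idx 4 -> match: F0=3 F1=6 F2=0 F3=0; commitIndex=3
Op 10: F3 acks idx 3 -> match: F0=3 F1=6 F2=0 F3=3; commitIndex=3
Op 11: F3 acks idx 6 -> match: F0=3 F1=6 F2=0 F3=6; commitIndex=6
Op 12: append 2 -> log_len=8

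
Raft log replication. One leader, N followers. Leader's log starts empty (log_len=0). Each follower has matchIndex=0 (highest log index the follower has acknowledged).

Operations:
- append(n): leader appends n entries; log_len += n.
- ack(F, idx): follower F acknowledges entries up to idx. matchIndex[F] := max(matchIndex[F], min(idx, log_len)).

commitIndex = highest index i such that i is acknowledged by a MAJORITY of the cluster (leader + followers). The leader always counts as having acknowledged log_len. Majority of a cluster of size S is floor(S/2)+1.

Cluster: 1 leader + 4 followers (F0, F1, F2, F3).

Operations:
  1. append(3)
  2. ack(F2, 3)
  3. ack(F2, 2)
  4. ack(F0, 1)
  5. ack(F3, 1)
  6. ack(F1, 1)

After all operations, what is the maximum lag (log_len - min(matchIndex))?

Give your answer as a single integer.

Answer: 2

Derivation:
Op 1: append 3 -> log_len=3
Op 2: F2 acks idx 3 -> match: F0=0 F1=0 F2=3 F3=0; commitIndex=0
Op 3: F2 acks idx 2 -> match: F0=0 F1=0 F2=3 F3=0; commitIndex=0
Op 4: F0 acks idx 1 -> match: F0=1 F1=0 F2=3 F3=0; commitIndex=1
Op 5: F3 acks idx 1 -> match: F0=1 F1=0 F2=3 F3=1; commitIndex=1
Op 6: F1 acks idx 1 -> match: F0=1 F1=1 F2=3 F3=1; commitIndex=1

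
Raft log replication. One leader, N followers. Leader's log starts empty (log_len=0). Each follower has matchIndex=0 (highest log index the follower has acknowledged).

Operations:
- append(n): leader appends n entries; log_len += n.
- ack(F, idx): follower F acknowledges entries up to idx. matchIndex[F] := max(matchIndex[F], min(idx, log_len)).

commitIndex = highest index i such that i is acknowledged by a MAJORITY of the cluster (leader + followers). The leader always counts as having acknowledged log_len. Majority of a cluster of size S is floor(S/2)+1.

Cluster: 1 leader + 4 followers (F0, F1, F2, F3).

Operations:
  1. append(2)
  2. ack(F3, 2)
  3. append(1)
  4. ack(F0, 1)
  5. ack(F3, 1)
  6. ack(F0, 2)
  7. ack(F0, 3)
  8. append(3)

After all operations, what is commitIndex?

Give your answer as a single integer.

Op 1: append 2 -> log_len=2
Op 2: F3 acks idx 2 -> match: F0=0 F1=0 F2=0 F3=2; commitIndex=0
Op 3: append 1 -> log_len=3
Op 4: F0 acks idx 1 -> match: F0=1 F1=0 F2=0 F3=2; commitIndex=1
Op 5: F3 acks idx 1 -> match: F0=1 F1=0 F2=0 F3=2; commitIndex=1
Op 6: F0 acks idx 2 -> match: F0=2 F1=0 F2=0 F3=2; commitIndex=2
Op 7: F0 acks idx 3 -> match: F0=3 F1=0 F2=0 F3=2; commitIndex=2
Op 8: append 3 -> log_len=6

Answer: 2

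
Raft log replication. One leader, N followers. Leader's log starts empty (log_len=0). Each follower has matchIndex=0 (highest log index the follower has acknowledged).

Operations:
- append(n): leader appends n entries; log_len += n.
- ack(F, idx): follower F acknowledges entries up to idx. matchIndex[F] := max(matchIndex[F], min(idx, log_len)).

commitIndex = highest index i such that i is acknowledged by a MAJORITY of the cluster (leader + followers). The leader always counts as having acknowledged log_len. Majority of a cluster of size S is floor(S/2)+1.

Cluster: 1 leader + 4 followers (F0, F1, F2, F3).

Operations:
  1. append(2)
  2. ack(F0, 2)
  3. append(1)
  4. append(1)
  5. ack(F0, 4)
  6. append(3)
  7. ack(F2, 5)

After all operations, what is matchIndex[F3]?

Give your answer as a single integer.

Answer: 0

Derivation:
Op 1: append 2 -> log_len=2
Op 2: F0 acks idx 2 -> match: F0=2 F1=0 F2=0 F3=0; commitIndex=0
Op 3: append 1 -> log_len=3
Op 4: append 1 -> log_len=4
Op 5: F0 acks idx 4 -> match: F0=4 F1=0 F2=0 F3=0; commitIndex=0
Op 6: append 3 -> log_len=7
Op 7: F2 acks idx 5 -> match: F0=4 F1=0 F2=5 F3=0; commitIndex=4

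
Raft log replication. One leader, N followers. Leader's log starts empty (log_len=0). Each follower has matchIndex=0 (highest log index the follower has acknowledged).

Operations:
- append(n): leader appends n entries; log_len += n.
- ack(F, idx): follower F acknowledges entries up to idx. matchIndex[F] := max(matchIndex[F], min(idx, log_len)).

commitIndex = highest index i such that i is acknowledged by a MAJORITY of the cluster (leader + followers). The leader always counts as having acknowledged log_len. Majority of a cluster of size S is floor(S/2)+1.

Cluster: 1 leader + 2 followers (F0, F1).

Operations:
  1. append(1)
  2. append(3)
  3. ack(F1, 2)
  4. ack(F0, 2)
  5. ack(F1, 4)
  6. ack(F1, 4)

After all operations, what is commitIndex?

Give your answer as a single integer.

Answer: 4

Derivation:
Op 1: append 1 -> log_len=1
Op 2: append 3 -> log_len=4
Op 3: F1 acks idx 2 -> match: F0=0 F1=2; commitIndex=2
Op 4: F0 acks idx 2 -> match: F0=2 F1=2; commitIndex=2
Op 5: F1 acks idx 4 -> match: F0=2 F1=4; commitIndex=4
Op 6: F1 acks idx 4 -> match: F0=2 F1=4; commitIndex=4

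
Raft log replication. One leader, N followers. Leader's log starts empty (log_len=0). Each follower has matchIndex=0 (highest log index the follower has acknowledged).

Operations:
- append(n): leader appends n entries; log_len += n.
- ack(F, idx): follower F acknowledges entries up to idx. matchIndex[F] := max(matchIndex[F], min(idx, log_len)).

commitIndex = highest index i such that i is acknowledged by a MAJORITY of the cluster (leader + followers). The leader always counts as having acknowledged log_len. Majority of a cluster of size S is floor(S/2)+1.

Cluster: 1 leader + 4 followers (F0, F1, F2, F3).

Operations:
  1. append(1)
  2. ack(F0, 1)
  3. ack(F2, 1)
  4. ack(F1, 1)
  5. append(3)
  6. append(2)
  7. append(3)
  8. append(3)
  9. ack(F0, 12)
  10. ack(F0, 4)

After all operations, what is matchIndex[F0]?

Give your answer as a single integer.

Op 1: append 1 -> log_len=1
Op 2: F0 acks idx 1 -> match: F0=1 F1=0 F2=0 F3=0; commitIndex=0
Op 3: F2 acks idx 1 -> match: F0=1 F1=0 F2=1 F3=0; commitIndex=1
Op 4: F1 acks idx 1 -> match: F0=1 F1=1 F2=1 F3=0; commitIndex=1
Op 5: append 3 -> log_len=4
Op 6: append 2 -> log_len=6
Op 7: append 3 -> log_len=9
Op 8: append 3 -> log_len=12
Op 9: F0 acks idx 12 -> match: F0=12 F1=1 F2=1 F3=0; commitIndex=1
Op 10: F0 acks idx 4 -> match: F0=12 F1=1 F2=1 F3=0; commitIndex=1

Answer: 12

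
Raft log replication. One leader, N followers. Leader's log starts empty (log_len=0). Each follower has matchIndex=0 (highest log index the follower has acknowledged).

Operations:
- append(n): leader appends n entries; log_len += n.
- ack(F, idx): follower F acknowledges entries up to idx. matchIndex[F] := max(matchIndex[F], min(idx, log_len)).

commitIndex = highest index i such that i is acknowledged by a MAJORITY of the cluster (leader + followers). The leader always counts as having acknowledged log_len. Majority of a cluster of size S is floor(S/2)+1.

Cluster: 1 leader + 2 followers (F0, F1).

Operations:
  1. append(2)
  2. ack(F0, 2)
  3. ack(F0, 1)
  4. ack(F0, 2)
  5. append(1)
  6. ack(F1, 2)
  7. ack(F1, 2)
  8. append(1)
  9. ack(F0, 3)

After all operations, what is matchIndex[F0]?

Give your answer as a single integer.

Op 1: append 2 -> log_len=2
Op 2: F0 acks idx 2 -> match: F0=2 F1=0; commitIndex=2
Op 3: F0 acks idx 1 -> match: F0=2 F1=0; commitIndex=2
Op 4: F0 acks idx 2 -> match: F0=2 F1=0; commitIndex=2
Op 5: append 1 -> log_len=3
Op 6: F1 acks idx 2 -> match: F0=2 F1=2; commitIndex=2
Op 7: F1 acks idx 2 -> match: F0=2 F1=2; commitIndex=2
Op 8: append 1 -> log_len=4
Op 9: F0 acks idx 3 -> match: F0=3 F1=2; commitIndex=3

Answer: 3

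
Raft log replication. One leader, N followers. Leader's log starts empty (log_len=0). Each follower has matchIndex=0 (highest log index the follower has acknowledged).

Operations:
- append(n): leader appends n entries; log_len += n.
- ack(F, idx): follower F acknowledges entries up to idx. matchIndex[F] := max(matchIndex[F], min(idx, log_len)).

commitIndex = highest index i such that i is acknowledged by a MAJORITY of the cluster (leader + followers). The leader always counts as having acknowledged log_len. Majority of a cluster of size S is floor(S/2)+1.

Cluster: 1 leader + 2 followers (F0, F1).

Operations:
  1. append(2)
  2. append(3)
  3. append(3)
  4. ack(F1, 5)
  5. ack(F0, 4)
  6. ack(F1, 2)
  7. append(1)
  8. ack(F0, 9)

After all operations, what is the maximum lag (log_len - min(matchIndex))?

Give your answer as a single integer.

Op 1: append 2 -> log_len=2
Op 2: append 3 -> log_len=5
Op 3: append 3 -> log_len=8
Op 4: F1 acks idx 5 -> match: F0=0 F1=5; commitIndex=5
Op 5: F0 acks idx 4 -> match: F0=4 F1=5; commitIndex=5
Op 6: F1 acks idx 2 -> match: F0=4 F1=5; commitIndex=5
Op 7: append 1 -> log_len=9
Op 8: F0 acks idx 9 -> match: F0=9 F1=5; commitIndex=9

Answer: 4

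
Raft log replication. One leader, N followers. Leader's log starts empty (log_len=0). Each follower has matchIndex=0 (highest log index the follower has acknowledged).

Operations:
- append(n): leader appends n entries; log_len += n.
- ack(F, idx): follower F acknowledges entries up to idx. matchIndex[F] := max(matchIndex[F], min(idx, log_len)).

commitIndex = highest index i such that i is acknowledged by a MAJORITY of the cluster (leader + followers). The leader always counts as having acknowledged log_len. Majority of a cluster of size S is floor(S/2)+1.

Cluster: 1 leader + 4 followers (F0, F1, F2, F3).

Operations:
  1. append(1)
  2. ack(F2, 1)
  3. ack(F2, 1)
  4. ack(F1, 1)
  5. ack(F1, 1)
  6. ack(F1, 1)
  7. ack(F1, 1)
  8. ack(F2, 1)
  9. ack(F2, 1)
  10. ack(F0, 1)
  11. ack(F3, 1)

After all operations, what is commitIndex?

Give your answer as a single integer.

Op 1: append 1 -> log_len=1
Op 2: F2 acks idx 1 -> match: F0=0 F1=0 F2=1 F3=0; commitIndex=0
Op 3: F2 acks idx 1 -> match: F0=0 F1=0 F2=1 F3=0; commitIndex=0
Op 4: F1 acks idx 1 -> match: F0=0 F1=1 F2=1 F3=0; commitIndex=1
Op 5: F1 acks idx 1 -> match: F0=0 F1=1 F2=1 F3=0; commitIndex=1
Op 6: F1 acks idx 1 -> match: F0=0 F1=1 F2=1 F3=0; commitIndex=1
Op 7: F1 acks idx 1 -> match: F0=0 F1=1 F2=1 F3=0; commitIndex=1
Op 8: F2 acks idx 1 -> match: F0=0 F1=1 F2=1 F3=0; commitIndex=1
Op 9: F2 acks idx 1 -> match: F0=0 F1=1 F2=1 F3=0; commitIndex=1
Op 10: F0 acks idx 1 -> match: F0=1 F1=1 F2=1 F3=0; commitIndex=1
Op 11: F3 acks idx 1 -> match: F0=1 F1=1 F2=1 F3=1; commitIndex=1

Answer: 1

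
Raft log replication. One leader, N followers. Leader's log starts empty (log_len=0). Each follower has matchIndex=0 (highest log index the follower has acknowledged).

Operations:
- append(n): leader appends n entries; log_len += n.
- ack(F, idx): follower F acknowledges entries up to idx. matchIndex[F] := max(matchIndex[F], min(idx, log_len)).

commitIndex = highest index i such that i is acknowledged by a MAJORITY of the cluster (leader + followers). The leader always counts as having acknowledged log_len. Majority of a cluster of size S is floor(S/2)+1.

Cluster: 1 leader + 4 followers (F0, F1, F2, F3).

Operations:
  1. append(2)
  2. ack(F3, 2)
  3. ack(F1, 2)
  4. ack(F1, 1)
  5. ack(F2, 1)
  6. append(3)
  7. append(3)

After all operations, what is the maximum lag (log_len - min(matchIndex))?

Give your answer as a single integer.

Op 1: append 2 -> log_len=2
Op 2: F3 acks idx 2 -> match: F0=0 F1=0 F2=0 F3=2; commitIndex=0
Op 3: F1 acks idx 2 -> match: F0=0 F1=2 F2=0 F3=2; commitIndex=2
Op 4: F1 acks idx 1 -> match: F0=0 F1=2 F2=0 F3=2; commitIndex=2
Op 5: F2 acks idx 1 -> match: F0=0 F1=2 F2=1 F3=2; commitIndex=2
Op 6: append 3 -> log_len=5
Op 7: append 3 -> log_len=8

Answer: 8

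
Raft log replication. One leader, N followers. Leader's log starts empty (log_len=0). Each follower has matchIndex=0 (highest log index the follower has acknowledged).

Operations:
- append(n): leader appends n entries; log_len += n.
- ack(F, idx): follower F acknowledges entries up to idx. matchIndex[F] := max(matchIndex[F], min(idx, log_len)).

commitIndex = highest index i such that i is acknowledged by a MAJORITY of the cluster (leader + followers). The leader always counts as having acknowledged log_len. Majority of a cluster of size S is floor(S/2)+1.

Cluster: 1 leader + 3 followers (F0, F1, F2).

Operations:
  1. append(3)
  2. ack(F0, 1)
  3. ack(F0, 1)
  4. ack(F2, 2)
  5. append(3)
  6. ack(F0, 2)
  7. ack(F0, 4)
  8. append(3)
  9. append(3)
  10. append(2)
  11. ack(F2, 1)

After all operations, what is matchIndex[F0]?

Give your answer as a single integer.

Answer: 4

Derivation:
Op 1: append 3 -> log_len=3
Op 2: F0 acks idx 1 -> match: F0=1 F1=0 F2=0; commitIndex=0
Op 3: F0 acks idx 1 -> match: F0=1 F1=0 F2=0; commitIndex=0
Op 4: F2 acks idx 2 -> match: F0=1 F1=0 F2=2; commitIndex=1
Op 5: append 3 -> log_len=6
Op 6: F0 acks idx 2 -> match: F0=2 F1=0 F2=2; commitIndex=2
Op 7: F0 acks idx 4 -> match: F0=4 F1=0 F2=2; commitIndex=2
Op 8: append 3 -> log_len=9
Op 9: append 3 -> log_len=12
Op 10: append 2 -> log_len=14
Op 11: F2 acks idx 1 -> match: F0=4 F1=0 F2=2; commitIndex=2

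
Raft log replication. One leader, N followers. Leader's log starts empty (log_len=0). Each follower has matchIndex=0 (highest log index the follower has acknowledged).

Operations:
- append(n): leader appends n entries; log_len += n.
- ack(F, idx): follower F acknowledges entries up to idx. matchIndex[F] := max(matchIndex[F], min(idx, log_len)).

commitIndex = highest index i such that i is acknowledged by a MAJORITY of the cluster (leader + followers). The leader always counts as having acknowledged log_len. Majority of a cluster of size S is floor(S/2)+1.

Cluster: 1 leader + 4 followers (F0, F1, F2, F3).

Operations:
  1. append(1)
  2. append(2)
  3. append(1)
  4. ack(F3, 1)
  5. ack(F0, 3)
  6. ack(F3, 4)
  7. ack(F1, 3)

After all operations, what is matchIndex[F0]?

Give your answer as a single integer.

Op 1: append 1 -> log_len=1
Op 2: append 2 -> log_len=3
Op 3: append 1 -> log_len=4
Op 4: F3 acks idx 1 -> match: F0=0 F1=0 F2=0 F3=1; commitIndex=0
Op 5: F0 acks idx 3 -> match: F0=3 F1=0 F2=0 F3=1; commitIndex=1
Op 6: F3 acks idx 4 -> match: F0=3 F1=0 F2=0 F3=4; commitIndex=3
Op 7: F1 acks idx 3 -> match: F0=3 F1=3 F2=0 F3=4; commitIndex=3

Answer: 3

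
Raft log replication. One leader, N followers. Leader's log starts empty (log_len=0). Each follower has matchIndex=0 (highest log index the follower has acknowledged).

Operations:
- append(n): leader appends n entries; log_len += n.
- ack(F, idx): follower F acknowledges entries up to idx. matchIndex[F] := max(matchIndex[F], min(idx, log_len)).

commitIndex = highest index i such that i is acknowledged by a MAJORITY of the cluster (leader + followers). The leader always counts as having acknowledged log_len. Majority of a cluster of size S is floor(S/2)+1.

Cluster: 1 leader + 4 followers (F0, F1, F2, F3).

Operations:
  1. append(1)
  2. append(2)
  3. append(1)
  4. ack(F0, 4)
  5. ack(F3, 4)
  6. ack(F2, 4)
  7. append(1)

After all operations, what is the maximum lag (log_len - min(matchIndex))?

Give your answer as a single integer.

Op 1: append 1 -> log_len=1
Op 2: append 2 -> log_len=3
Op 3: append 1 -> log_len=4
Op 4: F0 acks idx 4 -> match: F0=4 F1=0 F2=0 F3=0; commitIndex=0
Op 5: F3 acks idx 4 -> match: F0=4 F1=0 F2=0 F3=4; commitIndex=4
Op 6: F2 acks idx 4 -> match: F0=4 F1=0 F2=4 F3=4; commitIndex=4
Op 7: append 1 -> log_len=5

Answer: 5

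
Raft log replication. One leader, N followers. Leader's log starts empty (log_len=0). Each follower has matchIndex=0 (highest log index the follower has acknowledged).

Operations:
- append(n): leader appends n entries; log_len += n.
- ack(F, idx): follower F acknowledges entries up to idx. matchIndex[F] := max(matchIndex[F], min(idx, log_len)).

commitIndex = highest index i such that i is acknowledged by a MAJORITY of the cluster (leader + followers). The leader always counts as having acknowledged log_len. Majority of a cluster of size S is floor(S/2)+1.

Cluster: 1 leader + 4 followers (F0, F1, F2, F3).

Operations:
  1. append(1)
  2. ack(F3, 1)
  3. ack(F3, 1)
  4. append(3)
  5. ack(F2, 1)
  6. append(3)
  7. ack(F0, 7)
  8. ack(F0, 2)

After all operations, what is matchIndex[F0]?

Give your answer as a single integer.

Op 1: append 1 -> log_len=1
Op 2: F3 acks idx 1 -> match: F0=0 F1=0 F2=0 F3=1; commitIndex=0
Op 3: F3 acks idx 1 -> match: F0=0 F1=0 F2=0 F3=1; commitIndex=0
Op 4: append 3 -> log_len=4
Op 5: F2 acks idx 1 -> match: F0=0 F1=0 F2=1 F3=1; commitIndex=1
Op 6: append 3 -> log_len=7
Op 7: F0 acks idx 7 -> match: F0=7 F1=0 F2=1 F3=1; commitIndex=1
Op 8: F0 acks idx 2 -> match: F0=7 F1=0 F2=1 F3=1; commitIndex=1

Answer: 7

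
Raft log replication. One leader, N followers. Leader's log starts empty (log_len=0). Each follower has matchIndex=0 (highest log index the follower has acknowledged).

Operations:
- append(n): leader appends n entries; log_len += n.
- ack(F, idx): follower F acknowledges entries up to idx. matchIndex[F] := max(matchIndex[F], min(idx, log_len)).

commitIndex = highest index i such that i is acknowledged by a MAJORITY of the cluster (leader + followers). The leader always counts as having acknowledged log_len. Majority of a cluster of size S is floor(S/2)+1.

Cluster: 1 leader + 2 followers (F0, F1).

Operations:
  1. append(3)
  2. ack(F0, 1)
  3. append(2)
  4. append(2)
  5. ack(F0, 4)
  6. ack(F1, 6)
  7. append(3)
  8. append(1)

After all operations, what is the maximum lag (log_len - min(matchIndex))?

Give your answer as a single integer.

Op 1: append 3 -> log_len=3
Op 2: F0 acks idx 1 -> match: F0=1 F1=0; commitIndex=1
Op 3: append 2 -> log_len=5
Op 4: append 2 -> log_len=7
Op 5: F0 acks idx 4 -> match: F0=4 F1=0; commitIndex=4
Op 6: F1 acks idx 6 -> match: F0=4 F1=6; commitIndex=6
Op 7: append 3 -> log_len=10
Op 8: append 1 -> log_len=11

Answer: 7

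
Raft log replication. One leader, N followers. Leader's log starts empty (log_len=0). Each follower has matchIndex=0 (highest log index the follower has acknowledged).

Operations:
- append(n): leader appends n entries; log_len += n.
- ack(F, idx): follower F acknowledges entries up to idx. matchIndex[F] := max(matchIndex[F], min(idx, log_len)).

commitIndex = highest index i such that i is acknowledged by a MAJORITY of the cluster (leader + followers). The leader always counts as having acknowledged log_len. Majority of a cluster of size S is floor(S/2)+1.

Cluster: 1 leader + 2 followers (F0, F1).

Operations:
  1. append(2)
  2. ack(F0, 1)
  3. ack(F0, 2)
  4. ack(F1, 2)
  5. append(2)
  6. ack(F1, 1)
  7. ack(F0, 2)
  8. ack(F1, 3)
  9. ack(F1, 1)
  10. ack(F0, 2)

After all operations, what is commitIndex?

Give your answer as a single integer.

Op 1: append 2 -> log_len=2
Op 2: F0 acks idx 1 -> match: F0=1 F1=0; commitIndex=1
Op 3: F0 acks idx 2 -> match: F0=2 F1=0; commitIndex=2
Op 4: F1 acks idx 2 -> match: F0=2 F1=2; commitIndex=2
Op 5: append 2 -> log_len=4
Op 6: F1 acks idx 1 -> match: F0=2 F1=2; commitIndex=2
Op 7: F0 acks idx 2 -> match: F0=2 F1=2; commitIndex=2
Op 8: F1 acks idx 3 -> match: F0=2 F1=3; commitIndex=3
Op 9: F1 acks idx 1 -> match: F0=2 F1=3; commitIndex=3
Op 10: F0 acks idx 2 -> match: F0=2 F1=3; commitIndex=3

Answer: 3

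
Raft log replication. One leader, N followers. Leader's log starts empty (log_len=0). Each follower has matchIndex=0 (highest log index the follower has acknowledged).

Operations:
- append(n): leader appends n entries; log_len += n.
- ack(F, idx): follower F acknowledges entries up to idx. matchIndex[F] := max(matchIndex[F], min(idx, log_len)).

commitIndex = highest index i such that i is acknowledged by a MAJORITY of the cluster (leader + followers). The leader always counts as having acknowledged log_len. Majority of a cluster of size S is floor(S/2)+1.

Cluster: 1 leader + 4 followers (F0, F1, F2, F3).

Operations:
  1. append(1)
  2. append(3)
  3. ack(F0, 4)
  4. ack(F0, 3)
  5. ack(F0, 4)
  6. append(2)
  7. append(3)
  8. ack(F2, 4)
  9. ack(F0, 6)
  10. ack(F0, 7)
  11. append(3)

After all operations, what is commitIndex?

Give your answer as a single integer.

Op 1: append 1 -> log_len=1
Op 2: append 3 -> log_len=4
Op 3: F0 acks idx 4 -> match: F0=4 F1=0 F2=0 F3=0; commitIndex=0
Op 4: F0 acks idx 3 -> match: F0=4 F1=0 F2=0 F3=0; commitIndex=0
Op 5: F0 acks idx 4 -> match: F0=4 F1=0 F2=0 F3=0; commitIndex=0
Op 6: append 2 -> log_len=6
Op 7: append 3 -> log_len=9
Op 8: F2 acks idx 4 -> match: F0=4 F1=0 F2=4 F3=0; commitIndex=4
Op 9: F0 acks idx 6 -> match: F0=6 F1=0 F2=4 F3=0; commitIndex=4
Op 10: F0 acks idx 7 -> match: F0=7 F1=0 F2=4 F3=0; commitIndex=4
Op 11: append 3 -> log_len=12

Answer: 4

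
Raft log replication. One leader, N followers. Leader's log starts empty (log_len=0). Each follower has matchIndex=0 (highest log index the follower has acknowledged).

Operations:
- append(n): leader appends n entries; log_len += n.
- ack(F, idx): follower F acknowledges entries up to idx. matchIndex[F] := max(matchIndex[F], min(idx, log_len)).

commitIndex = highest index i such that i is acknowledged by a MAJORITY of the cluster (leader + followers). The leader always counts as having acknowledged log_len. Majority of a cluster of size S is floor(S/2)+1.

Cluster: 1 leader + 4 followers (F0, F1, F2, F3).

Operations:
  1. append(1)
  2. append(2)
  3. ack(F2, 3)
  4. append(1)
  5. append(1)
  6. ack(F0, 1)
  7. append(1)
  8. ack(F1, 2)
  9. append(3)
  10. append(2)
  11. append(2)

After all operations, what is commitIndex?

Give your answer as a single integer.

Op 1: append 1 -> log_len=1
Op 2: append 2 -> log_len=3
Op 3: F2 acks idx 3 -> match: F0=0 F1=0 F2=3 F3=0; commitIndex=0
Op 4: append 1 -> log_len=4
Op 5: append 1 -> log_len=5
Op 6: F0 acks idx 1 -> match: F0=1 F1=0 F2=3 F3=0; commitIndex=1
Op 7: append 1 -> log_len=6
Op 8: F1 acks idx 2 -> match: F0=1 F1=2 F2=3 F3=0; commitIndex=2
Op 9: append 3 -> log_len=9
Op 10: append 2 -> log_len=11
Op 11: append 2 -> log_len=13

Answer: 2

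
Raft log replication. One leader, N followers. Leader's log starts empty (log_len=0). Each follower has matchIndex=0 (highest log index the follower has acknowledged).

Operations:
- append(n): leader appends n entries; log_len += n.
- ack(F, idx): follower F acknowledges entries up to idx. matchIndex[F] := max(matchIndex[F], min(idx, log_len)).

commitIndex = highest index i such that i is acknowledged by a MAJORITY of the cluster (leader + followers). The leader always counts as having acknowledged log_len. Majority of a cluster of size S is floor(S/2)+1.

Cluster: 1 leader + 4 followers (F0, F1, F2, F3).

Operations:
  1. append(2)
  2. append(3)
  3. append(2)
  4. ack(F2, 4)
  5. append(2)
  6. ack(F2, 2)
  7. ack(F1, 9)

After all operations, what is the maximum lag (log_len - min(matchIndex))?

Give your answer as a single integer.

Op 1: append 2 -> log_len=2
Op 2: append 3 -> log_len=5
Op 3: append 2 -> log_len=7
Op 4: F2 acks idx 4 -> match: F0=0 F1=0 F2=4 F3=0; commitIndex=0
Op 5: append 2 -> log_len=9
Op 6: F2 acks idx 2 -> match: F0=0 F1=0 F2=4 F3=0; commitIndex=0
Op 7: F1 acks idx 9 -> match: F0=0 F1=9 F2=4 F3=0; commitIndex=4

Answer: 9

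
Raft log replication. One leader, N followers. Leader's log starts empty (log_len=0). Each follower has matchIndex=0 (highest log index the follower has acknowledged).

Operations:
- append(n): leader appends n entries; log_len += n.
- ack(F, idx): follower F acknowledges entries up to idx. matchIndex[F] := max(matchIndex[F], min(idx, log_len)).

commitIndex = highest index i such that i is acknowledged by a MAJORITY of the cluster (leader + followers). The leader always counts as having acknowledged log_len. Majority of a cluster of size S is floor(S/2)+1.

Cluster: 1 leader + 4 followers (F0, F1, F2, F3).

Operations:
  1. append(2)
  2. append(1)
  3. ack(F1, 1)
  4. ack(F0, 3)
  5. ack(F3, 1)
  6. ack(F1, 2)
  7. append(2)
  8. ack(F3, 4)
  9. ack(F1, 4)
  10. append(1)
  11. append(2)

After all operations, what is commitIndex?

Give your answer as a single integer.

Answer: 4

Derivation:
Op 1: append 2 -> log_len=2
Op 2: append 1 -> log_len=3
Op 3: F1 acks idx 1 -> match: F0=0 F1=1 F2=0 F3=0; commitIndex=0
Op 4: F0 acks idx 3 -> match: F0=3 F1=1 F2=0 F3=0; commitIndex=1
Op 5: F3 acks idx 1 -> match: F0=3 F1=1 F2=0 F3=1; commitIndex=1
Op 6: F1 acks idx 2 -> match: F0=3 F1=2 F2=0 F3=1; commitIndex=2
Op 7: append 2 -> log_len=5
Op 8: F3 acks idx 4 -> match: F0=3 F1=2 F2=0 F3=4; commitIndex=3
Op 9: F1 acks idx 4 -> match: F0=3 F1=4 F2=0 F3=4; commitIndex=4
Op 10: append 1 -> log_len=6
Op 11: append 2 -> log_len=8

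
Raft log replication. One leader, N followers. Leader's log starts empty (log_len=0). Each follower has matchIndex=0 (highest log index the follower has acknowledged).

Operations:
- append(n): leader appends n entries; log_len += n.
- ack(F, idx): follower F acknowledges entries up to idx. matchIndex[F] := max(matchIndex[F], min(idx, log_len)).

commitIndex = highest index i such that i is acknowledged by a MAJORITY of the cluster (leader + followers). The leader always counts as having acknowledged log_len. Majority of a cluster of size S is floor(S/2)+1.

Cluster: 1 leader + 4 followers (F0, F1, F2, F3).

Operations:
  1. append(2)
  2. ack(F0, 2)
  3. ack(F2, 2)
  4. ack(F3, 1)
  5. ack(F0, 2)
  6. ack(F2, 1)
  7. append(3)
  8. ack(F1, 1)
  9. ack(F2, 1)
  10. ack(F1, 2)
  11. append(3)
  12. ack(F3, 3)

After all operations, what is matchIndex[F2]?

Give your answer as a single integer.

Answer: 2

Derivation:
Op 1: append 2 -> log_len=2
Op 2: F0 acks idx 2 -> match: F0=2 F1=0 F2=0 F3=0; commitIndex=0
Op 3: F2 acks idx 2 -> match: F0=2 F1=0 F2=2 F3=0; commitIndex=2
Op 4: F3 acks idx 1 -> match: F0=2 F1=0 F2=2 F3=1; commitIndex=2
Op 5: F0 acks idx 2 -> match: F0=2 F1=0 F2=2 F3=1; commitIndex=2
Op 6: F2 acks idx 1 -> match: F0=2 F1=0 F2=2 F3=1; commitIndex=2
Op 7: append 3 -> log_len=5
Op 8: F1 acks idx 1 -> match: F0=2 F1=1 F2=2 F3=1; commitIndex=2
Op 9: F2 acks idx 1 -> match: F0=2 F1=1 F2=2 F3=1; commitIndex=2
Op 10: F1 acks idx 2 -> match: F0=2 F1=2 F2=2 F3=1; commitIndex=2
Op 11: append 3 -> log_len=8
Op 12: F3 acks idx 3 -> match: F0=2 F1=2 F2=2 F3=3; commitIndex=2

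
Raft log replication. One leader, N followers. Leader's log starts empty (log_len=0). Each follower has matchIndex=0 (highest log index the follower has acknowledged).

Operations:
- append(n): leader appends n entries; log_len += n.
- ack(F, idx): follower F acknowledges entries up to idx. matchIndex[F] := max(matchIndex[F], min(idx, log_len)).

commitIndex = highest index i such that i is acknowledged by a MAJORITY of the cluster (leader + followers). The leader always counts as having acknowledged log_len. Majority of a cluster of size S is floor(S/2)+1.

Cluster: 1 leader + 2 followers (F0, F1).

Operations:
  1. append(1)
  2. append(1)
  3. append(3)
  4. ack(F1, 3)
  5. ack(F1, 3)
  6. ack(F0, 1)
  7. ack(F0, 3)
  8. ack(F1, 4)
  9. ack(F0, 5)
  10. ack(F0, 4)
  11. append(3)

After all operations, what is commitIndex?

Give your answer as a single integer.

Answer: 5

Derivation:
Op 1: append 1 -> log_len=1
Op 2: append 1 -> log_len=2
Op 3: append 3 -> log_len=5
Op 4: F1 acks idx 3 -> match: F0=0 F1=3; commitIndex=3
Op 5: F1 acks idx 3 -> match: F0=0 F1=3; commitIndex=3
Op 6: F0 acks idx 1 -> match: F0=1 F1=3; commitIndex=3
Op 7: F0 acks idx 3 -> match: F0=3 F1=3; commitIndex=3
Op 8: F1 acks idx 4 -> match: F0=3 F1=4; commitIndex=4
Op 9: F0 acks idx 5 -> match: F0=5 F1=4; commitIndex=5
Op 10: F0 acks idx 4 -> match: F0=5 F1=4; commitIndex=5
Op 11: append 3 -> log_len=8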